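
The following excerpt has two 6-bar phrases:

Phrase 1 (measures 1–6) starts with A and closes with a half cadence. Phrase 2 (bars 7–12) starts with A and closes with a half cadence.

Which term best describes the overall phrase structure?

Both phrases have the same opening (A) and the same cadence (half cadence): the second is a restatement, not a consequent, so this is a repeated phrase rather than a period.

repeated phrase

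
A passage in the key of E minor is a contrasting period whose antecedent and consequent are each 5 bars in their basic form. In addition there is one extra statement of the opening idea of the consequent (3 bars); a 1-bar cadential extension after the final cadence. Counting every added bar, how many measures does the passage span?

14 measures

Basic contrasting period: 5 + 5 = 10 bars.
10 (basic form) + 3 (extra statement) + 1 (cadential extension) = 14.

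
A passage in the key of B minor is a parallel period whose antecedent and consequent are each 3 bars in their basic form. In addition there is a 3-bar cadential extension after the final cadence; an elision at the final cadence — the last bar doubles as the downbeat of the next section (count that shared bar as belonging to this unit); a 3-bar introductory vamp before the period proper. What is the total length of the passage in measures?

12 measures

Basic parallel period: 3 + 3 = 6 bars.
6 (basic form) + 3 (cadential extension) + 3 (introduction) = 12.
The elision shares a bar with the next section but does not change this unit's count.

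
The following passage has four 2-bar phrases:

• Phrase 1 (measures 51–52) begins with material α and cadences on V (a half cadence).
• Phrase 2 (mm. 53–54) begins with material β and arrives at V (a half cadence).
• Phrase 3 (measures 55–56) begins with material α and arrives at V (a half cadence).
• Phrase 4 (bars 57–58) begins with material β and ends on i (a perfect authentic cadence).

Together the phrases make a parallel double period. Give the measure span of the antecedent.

In a double period the first pair of phrases (ending half cadence) is the large antecedent and the second pair (ending perfect authentic cadence) is the large consequent; the antecedent is measures 51–54.

measures 51–54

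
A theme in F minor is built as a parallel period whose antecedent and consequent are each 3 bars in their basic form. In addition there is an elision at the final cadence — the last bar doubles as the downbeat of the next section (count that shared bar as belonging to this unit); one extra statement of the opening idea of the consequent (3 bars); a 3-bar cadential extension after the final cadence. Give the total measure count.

Basic parallel period: 3 + 3 = 6 bars.
6 (basic form) + 3 (extra statement) + 3 (cadential extension) = 12.
The elision shares a bar with the next section but does not change this unit's count.

12 measures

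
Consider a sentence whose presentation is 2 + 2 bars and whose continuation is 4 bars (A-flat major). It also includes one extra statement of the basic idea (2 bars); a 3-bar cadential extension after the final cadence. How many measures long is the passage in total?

13 measures

Basic sentence: 2 + 2 + 4 = 8 bars.
8 (basic form) + 2 (extra statement) + 3 (cadential extension) = 13.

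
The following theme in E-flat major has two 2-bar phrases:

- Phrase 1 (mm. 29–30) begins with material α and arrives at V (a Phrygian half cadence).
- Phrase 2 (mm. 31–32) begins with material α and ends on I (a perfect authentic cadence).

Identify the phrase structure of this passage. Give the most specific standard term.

Phrase 1 ends with a Phrygian half cadence (weaker) and phrase 2 with a perfect authentic cadence (stronger): antecedent + consequent = a period.
The two phrases open with the same material (α / α), so the period is parallel.

parallel period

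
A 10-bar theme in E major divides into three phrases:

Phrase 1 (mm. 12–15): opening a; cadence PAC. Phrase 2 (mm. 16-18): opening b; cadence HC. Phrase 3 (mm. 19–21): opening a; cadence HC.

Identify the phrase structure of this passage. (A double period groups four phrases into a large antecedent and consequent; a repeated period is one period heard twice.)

The final phrase closes with a half cadence, which is not stronger than the preceding half cadence; the 3 phrases lack an overall antecedent–consequent design and so form a phrase group.

phrase group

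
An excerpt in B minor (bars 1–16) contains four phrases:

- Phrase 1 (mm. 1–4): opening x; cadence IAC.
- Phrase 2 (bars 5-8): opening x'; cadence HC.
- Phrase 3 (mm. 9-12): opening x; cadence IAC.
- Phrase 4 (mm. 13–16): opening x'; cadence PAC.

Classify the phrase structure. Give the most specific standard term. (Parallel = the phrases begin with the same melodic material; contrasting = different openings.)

parallel double period

Four phrases in two halves: the first half (bars 1–8) ends with a half cadence, the second (mm. 9–16) with a perfect authentic cadence — a large antecedent–consequent pair, i.e. a double period.
Phrase 3 begins with the same material as phrase 1, making it parallel.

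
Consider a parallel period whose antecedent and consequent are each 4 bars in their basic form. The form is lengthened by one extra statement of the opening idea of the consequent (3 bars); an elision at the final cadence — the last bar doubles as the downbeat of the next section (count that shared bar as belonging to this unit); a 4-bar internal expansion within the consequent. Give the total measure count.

Basic parallel period: 4 + 4 = 8 bars.
8 (basic form) + 3 (extra statement) + 4 (internal expansion) = 15.
The elision shares a bar with the next section but does not change this unit's count.

15 measures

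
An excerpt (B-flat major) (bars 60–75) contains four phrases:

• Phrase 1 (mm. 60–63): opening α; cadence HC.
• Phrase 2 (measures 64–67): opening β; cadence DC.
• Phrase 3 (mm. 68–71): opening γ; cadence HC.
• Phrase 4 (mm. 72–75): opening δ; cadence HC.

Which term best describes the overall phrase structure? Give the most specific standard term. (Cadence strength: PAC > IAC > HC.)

phrase group

Phrase 4 ends with a half cadence, no stronger than phrase 2's deceptive cadence, so the four phrases do not form a double period; nor do phrases 3–4 duplicate 1–2, so it is not a repeated period. With no phrase reaching a conclusive cadence, the passage is a phrase group.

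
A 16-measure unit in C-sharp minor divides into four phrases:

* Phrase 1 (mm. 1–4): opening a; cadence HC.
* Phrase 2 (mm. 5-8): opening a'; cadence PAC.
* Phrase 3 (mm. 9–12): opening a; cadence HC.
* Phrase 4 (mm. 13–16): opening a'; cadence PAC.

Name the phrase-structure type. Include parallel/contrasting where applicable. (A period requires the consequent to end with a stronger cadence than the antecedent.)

repeated period

The cadence pattern HC–PAC–HC–PAC is weak–strong twice, and phrases 3–4 restate phrases 1–2: a period heard twice, not a double period (which would end weakly at phrase 2).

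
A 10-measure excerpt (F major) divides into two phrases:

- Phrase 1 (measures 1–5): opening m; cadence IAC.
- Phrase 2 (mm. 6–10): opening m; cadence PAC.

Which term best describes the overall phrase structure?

parallel period

Phrase 1 ends with an imperfect authentic cadence (weaker) and phrase 2 with a perfect authentic cadence (stronger): antecedent + consequent = a period.
The two phrases open with the same material (m / m), so the period is parallel.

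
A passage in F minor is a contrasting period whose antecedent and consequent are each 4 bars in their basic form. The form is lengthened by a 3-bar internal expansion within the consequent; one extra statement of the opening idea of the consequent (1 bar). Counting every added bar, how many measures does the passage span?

Basic contrasting period: 4 + 4 = 8 bars.
8 (basic form) + 3 (internal expansion) + 1 (extra statement) = 12.

12 measures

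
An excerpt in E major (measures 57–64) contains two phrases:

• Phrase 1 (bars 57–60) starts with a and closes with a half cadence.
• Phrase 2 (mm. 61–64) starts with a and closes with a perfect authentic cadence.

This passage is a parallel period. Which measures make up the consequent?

measures 61–64

The antecedent is the phrase ending with the weaker cadence (half cadence, phrase 1) and the consequent the one ending more conclusively (perfect authentic cadence, phrase 2); the consequent is mm. 61-64.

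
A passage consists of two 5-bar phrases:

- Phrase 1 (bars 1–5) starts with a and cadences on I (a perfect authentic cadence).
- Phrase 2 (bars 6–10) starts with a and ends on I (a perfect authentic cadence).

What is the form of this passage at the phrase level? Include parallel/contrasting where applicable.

repeated phrase

Both phrases have the same opening (a) and the same cadence (perfect authentic cadence): the second is a restatement, not a consequent, so this is a repeated phrase rather than a period.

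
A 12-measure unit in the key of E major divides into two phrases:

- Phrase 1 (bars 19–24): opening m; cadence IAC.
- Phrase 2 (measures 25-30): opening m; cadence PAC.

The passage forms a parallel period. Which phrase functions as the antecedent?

phrase 1

The phrase ending with the weaker cadence (imperfect authentic cadence) is the antecedent; the one ending more conclusively (perfect authentic cadence) is the consequent. The antecedent is phrase 1.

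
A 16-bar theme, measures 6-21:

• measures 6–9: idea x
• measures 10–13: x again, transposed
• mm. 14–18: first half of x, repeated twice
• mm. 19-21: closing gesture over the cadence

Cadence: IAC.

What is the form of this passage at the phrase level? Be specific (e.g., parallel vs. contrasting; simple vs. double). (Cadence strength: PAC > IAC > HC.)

Basic idea (mm. 6–9) + its repetition (measures 10–13) form the presentation; fragmentation and cadence (mm. 14–21) form the continuation — the 16-bar whole is a sentence.

sentence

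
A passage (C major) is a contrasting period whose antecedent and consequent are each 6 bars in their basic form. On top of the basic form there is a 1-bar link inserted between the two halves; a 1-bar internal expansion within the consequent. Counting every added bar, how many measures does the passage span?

14 measures

Basic contrasting period: 6 + 6 = 12 bars.
12 (basic form) + 1 (link) + 1 (internal expansion) = 14.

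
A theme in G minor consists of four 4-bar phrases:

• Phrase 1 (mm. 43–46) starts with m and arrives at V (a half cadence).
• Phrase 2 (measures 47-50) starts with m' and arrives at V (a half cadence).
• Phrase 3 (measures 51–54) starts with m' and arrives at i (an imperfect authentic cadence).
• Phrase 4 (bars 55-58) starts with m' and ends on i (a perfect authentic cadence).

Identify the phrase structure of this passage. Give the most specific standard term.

Four phrases in two halves: the first half (mm. 43-50) ends with a half cadence, the second (mm. 51–58) with a perfect authentic cadence — a large antecedent–consequent pair, i.e. a double period.
Phrase 3 begins with the same material as phrase 1, making it parallel.

parallel double period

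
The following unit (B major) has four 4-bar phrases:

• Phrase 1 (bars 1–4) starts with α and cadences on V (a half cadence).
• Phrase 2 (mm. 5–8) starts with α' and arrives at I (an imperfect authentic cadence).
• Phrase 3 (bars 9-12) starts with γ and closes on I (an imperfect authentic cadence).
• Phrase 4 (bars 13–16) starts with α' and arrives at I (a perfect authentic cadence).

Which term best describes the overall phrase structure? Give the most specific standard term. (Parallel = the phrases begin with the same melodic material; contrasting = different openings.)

contrasting double period

Four phrases in two halves: the first half (bars 1–8) ends with an imperfect authentic cadence, the second (mm. 9-16) with a perfect authentic cadence — a large antecedent–consequent pair, i.e. a double period.
Phrase 3 begins with different material from phrase 1, making it contrasting.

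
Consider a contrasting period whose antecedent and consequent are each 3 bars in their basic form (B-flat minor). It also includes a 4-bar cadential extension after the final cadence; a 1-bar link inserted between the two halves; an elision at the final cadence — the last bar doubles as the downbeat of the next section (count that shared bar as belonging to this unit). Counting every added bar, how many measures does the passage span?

11 measures

Basic contrasting period: 3 + 3 = 6 bars.
6 (basic form) + 4 (cadential extension) + 1 (link) = 11.
The elision shares a bar with the next section but does not change this unit's count.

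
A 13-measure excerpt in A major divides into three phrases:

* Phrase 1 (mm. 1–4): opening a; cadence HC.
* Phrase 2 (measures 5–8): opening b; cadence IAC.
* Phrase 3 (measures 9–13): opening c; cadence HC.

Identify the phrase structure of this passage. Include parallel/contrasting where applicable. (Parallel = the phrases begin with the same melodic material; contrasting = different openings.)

phrase group

The final phrase closes with a half cadence, which is not stronger than the preceding imperfect authentic cadence; the 3 phrases lack an overall antecedent–consequent design and so form a phrase group.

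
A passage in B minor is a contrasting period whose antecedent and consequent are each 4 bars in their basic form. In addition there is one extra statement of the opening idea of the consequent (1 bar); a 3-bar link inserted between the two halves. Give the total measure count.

Basic contrasting period: 4 + 4 = 8 bars.
8 (basic form) + 1 (extra statement) + 3 (link) = 12.

12 measures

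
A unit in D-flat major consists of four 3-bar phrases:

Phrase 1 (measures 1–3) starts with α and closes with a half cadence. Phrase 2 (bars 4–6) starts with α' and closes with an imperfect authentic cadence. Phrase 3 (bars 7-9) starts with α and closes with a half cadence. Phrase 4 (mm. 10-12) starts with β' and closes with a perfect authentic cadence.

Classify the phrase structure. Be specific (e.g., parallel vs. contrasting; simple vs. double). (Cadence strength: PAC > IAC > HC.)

Four phrases in two halves: the first half (measures 1-6) ends with an imperfect authentic cadence, the second (bars 7–12) with a perfect authentic cadence — a large antecedent–consequent pair, i.e. a double period.
Phrase 3 begins with the same material as phrase 1, making it parallel.

parallel double period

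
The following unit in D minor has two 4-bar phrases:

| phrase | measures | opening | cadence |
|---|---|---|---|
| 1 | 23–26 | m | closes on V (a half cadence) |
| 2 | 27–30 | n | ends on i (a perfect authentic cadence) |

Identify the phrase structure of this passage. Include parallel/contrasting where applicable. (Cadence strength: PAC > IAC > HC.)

contrasting period

Phrase 1 ends with a half cadence (weaker) and phrase 2 with a perfect authentic cadence (stronger): antecedent + consequent = a period.
The two phrases open with different material (m / n), so the period is contrasting.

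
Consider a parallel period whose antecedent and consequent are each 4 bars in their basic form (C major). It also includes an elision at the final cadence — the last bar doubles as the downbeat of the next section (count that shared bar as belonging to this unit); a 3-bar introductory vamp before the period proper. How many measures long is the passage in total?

11 measures

Basic parallel period: 4 + 4 = 8 bars.
8 (basic form) + 3 (introduction) = 11.
The elision shares a bar with the next section but does not change this unit's count.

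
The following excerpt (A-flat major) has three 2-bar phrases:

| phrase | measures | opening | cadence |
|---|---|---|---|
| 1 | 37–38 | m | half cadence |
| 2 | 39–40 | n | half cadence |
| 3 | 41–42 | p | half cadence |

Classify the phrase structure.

The final phrase closes with a half cadence, which is not stronger than the preceding half cadence; the 3 phrases lack an overall antecedent–consequent design and so form a phrase group.

phrase group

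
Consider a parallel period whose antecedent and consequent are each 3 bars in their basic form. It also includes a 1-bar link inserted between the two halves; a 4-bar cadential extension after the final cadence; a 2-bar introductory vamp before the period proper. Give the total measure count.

13 measures

Basic parallel period: 3 + 3 = 6 bars.
6 (basic form) + 1 (link) + 4 (cadential extension) + 2 (introduction) = 13.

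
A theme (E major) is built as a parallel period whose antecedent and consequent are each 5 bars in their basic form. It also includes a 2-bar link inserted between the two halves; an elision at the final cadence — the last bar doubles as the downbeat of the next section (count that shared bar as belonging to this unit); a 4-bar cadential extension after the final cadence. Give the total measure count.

16 measures

Basic parallel period: 5 + 5 = 10 bars.
10 (basic form) + 2 (link) + 4 (cadential extension) = 16.
The elision shares a bar with the next section but does not change this unit's count.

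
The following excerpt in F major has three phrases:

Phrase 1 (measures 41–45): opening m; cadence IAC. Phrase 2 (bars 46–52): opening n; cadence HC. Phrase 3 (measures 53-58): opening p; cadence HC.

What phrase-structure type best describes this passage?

The final phrase closes with a half cadence, which is not stronger than the preceding half cadence; the 3 phrases lack an overall antecedent–consequent design and so form a phrase group.

phrase group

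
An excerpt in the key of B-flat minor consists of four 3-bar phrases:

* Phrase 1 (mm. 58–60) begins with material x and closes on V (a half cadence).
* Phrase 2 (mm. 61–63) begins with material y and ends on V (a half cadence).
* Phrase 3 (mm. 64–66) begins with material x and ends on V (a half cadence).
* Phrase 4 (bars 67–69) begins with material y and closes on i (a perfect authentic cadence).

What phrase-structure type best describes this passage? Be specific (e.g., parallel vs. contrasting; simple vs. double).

parallel double period

Four phrases in two halves: the first half (bars 58-63) ends with a half cadence, the second (measures 64–69) with a perfect authentic cadence — a large antecedent–consequent pair, i.e. a double period.
Phrase 3 begins with the same material as phrase 1, making it parallel.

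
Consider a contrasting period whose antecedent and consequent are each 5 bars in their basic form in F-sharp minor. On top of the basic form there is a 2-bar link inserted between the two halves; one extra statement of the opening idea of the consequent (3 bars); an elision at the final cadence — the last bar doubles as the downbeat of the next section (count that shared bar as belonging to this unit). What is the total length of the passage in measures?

Basic contrasting period: 5 + 5 = 10 bars.
10 (basic form) + 2 (link) + 3 (extra statement) = 15.
The elision shares a bar with the next section but does not change this unit's count.

15 measures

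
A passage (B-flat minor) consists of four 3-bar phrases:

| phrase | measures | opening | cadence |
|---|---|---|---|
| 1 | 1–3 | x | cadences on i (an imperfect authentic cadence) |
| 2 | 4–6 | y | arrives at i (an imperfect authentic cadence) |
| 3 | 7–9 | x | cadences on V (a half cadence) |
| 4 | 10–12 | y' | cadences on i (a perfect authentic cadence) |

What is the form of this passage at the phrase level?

Four phrases in two halves: the first half (bars 1-6) ends with an imperfect authentic cadence, the second (measures 7-12) with a perfect authentic cadence — a large antecedent–consequent pair, i.e. a double period.
Phrase 3 begins with the same material as phrase 1, making it parallel.

parallel double period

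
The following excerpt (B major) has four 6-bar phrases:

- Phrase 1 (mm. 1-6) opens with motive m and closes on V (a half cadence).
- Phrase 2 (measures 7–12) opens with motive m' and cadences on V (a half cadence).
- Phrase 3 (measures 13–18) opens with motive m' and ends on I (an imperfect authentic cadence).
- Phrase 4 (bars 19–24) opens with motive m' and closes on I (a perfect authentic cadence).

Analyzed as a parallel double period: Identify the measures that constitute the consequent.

In a double period the four phrases pair into a large antecedent (phrases 1–2, ending half cadence) and a large consequent (phrases 3–4, ending perfect authentic cadence). The consequent spans mm. 13–24.

measures 13–24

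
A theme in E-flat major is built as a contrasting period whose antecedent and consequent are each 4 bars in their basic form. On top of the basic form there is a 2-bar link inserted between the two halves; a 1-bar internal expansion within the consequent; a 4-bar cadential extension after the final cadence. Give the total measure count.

15 measures

Basic contrasting period: 4 + 4 = 8 bars.
8 (basic form) + 2 (link) + 1 (internal expansion) + 4 (cadential extension) = 15.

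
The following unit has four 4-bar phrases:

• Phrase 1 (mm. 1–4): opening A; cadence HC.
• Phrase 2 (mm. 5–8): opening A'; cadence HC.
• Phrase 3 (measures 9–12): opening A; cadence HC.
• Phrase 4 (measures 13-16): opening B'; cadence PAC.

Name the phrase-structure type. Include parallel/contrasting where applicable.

parallel double period

Four phrases in two halves: the first half (mm. 1–8) ends with a half cadence, the second (mm. 9–16) with a perfect authentic cadence — a large antecedent–consequent pair, i.e. a double period.
Phrase 3 begins with the same material as phrase 1, making it parallel.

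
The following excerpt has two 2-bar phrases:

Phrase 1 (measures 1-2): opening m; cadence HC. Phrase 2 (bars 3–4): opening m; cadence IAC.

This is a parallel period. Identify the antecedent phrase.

The phrase ending with the weaker cadence (half cadence) is the antecedent; the one ending more conclusively (imperfect authentic cadence) is the consequent. The antecedent is phrase 1.

phrase 1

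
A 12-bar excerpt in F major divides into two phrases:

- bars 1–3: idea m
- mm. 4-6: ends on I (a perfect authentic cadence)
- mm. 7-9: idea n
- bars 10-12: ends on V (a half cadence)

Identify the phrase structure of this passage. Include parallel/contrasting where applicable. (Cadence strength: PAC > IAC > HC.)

phrase group

The second phrase closes with a half cadence, which is not stronger than the first phrase's perfect authentic cadence; without a weak→strong cadential pair there is no antecedent–consequent relationship, so this is a phrase group rather than a period.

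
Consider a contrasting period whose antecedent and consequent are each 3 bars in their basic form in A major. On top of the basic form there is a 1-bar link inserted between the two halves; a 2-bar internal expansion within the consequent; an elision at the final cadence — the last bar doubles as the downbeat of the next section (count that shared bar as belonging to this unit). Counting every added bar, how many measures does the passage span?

Basic contrasting period: 3 + 3 = 6 bars.
6 (basic form) + 1 (link) + 2 (internal expansion) = 9.
The elision shares a bar with the next section but does not change this unit's count.

9 measures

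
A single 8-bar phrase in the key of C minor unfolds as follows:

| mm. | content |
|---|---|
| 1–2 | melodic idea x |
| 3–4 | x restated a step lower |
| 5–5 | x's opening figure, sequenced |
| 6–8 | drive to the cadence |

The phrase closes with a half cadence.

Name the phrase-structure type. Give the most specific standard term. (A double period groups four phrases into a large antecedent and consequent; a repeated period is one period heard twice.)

sentence

Basic idea (mm. 1–2) + its repetition (bars 3–4) form the presentation; fragmentation and cadence (mm. 5–8) form the continuation — the 8-bar whole is a sentence.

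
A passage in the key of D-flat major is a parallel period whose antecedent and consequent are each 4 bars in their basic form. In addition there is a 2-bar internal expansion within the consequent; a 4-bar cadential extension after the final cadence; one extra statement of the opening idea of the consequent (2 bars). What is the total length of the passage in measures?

16 measures

Basic parallel period: 4 + 4 = 8 bars.
8 (basic form) + 2 (internal expansion) + 4 (cadential extension) + 2 (extra statement) = 16.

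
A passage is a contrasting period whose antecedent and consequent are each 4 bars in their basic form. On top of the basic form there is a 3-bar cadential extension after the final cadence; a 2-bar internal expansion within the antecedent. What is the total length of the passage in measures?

13 measures

Basic contrasting period: 4 + 4 = 8 bars.
8 (basic form) + 3 (cadential extension) + 2 (internal expansion) = 13.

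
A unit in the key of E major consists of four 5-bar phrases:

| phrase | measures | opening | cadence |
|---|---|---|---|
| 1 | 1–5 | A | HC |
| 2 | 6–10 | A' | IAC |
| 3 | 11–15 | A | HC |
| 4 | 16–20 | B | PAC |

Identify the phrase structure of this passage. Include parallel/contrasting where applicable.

Four phrases in two halves: the first half (mm. 1–10) ends with an imperfect authentic cadence, the second (mm. 11-20) with a perfect authentic cadence — a large antecedent–consequent pair, i.e. a double period.
Phrase 3 begins with the same material as phrase 1, making it parallel.

parallel double period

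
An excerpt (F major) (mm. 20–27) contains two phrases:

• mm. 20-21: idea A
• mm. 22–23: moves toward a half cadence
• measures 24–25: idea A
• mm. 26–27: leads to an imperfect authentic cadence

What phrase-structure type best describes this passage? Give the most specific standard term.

parallel period

Phrase 1 ends with a half cadence (weaker) and phrase 2 with an imperfect authentic cadence (stronger): antecedent + consequent = a period.
The two phrases open with the same material (A / A), so the period is parallel.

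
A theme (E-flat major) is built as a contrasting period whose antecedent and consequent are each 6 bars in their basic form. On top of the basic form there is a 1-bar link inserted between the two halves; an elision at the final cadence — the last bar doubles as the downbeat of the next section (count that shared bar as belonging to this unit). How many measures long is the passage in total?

13 measures

Basic contrasting period: 6 + 6 = 12 bars.
12 (basic form) + 1 (link) = 13.
The elision shares a bar with the next section but does not change this unit's count.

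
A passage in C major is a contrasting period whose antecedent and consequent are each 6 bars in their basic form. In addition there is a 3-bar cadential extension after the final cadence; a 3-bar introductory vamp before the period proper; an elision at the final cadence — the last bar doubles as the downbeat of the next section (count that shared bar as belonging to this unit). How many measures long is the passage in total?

18 measures

Basic contrasting period: 6 + 6 = 12 bars.
12 (basic form) + 3 (cadential extension) + 3 (introduction) = 18.
The elision shares a bar with the next section but does not change this unit's count.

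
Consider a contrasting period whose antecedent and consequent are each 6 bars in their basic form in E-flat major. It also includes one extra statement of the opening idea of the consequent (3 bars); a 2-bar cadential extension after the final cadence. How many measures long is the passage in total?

Basic contrasting period: 6 + 6 = 12 bars.
12 (basic form) + 3 (extra statement) + 2 (cadential extension) = 17.

17 measures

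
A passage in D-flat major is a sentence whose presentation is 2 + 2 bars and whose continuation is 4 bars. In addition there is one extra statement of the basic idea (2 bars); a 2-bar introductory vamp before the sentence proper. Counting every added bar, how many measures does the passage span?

Basic sentence: 2 + 2 + 4 = 8 bars.
8 (basic form) + 2 (extra statement) + 2 (introduction) = 12.

12 measures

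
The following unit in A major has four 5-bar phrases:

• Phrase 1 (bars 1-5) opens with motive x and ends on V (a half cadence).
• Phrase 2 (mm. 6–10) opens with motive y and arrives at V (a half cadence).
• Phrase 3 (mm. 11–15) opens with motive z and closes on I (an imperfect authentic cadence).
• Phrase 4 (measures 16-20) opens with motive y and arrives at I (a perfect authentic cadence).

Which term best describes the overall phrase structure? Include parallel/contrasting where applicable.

contrasting double period

Four phrases in two halves: the first half (mm. 1–10) ends with a half cadence, the second (measures 11–20) with a perfect authentic cadence — a large antecedent–consequent pair, i.e. a double period.
Phrase 3 begins with different material from phrase 1, making it contrasting.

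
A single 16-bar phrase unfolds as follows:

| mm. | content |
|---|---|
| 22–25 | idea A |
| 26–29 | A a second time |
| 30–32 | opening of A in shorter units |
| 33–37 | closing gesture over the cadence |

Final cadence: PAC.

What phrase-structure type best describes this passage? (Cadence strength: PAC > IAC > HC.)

Basic idea (measures 22–25) + its repetition (bars 26–29) form the presentation; fragmentation and cadence (mm. 30–37) form the continuation — the 16-bar whole is a sentence.

sentence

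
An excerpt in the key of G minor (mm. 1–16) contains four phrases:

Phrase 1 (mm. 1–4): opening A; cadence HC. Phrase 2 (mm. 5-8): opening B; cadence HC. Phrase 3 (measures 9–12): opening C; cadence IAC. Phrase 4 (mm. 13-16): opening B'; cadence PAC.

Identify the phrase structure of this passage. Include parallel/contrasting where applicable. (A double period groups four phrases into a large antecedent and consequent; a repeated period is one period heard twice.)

Four phrases in two halves: the first half (mm. 1–8) ends with a half cadence, the second (measures 9–16) with a perfect authentic cadence — a large antecedent–consequent pair, i.e. a double period.
Phrase 3 begins with different material from phrase 1, making it contrasting.

contrasting double period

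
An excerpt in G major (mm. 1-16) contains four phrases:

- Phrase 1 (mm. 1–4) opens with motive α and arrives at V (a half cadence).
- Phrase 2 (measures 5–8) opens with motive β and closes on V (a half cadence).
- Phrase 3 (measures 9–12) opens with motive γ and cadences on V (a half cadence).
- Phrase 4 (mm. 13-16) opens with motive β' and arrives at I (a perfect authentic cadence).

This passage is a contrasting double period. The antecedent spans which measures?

measures 1–8

In a double period the four phrases pair into a large antecedent (phrases 1–2, ending half cadence) and a large consequent (phrases 3–4, ending perfect authentic cadence). The antecedent spans bars 1-8.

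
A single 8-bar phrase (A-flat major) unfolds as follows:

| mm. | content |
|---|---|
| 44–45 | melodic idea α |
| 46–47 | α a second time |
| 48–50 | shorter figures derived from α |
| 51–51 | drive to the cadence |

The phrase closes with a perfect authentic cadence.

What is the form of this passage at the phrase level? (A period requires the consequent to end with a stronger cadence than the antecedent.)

sentence

Basic idea (mm. 44–45) + its repetition (mm. 46-47) form the presentation; fragmentation and cadence (mm. 48–51) form the continuation — the 8-bar whole is a sentence.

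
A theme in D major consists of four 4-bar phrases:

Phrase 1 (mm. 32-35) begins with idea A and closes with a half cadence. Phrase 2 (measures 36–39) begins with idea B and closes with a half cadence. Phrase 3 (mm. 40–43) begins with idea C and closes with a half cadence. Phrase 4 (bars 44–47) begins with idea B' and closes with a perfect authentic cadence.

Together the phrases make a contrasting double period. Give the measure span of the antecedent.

In a double period the first pair of phrases (ending half cadence) is the large antecedent and the second pair (ending perfect authentic cadence) is the large consequent; the antecedent is measures 32–39.

measures 32–39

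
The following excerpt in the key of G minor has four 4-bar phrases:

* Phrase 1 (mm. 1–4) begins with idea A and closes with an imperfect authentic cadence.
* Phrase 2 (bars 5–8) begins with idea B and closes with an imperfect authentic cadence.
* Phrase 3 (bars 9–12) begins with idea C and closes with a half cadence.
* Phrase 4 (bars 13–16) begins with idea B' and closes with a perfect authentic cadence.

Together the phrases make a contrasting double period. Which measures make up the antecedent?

measures 1–8

In a double period the first pair of phrases (ending imperfect authentic cadence) is the large antecedent and the second pair (ending perfect authentic cadence) is the large consequent; the antecedent is measures 1–8.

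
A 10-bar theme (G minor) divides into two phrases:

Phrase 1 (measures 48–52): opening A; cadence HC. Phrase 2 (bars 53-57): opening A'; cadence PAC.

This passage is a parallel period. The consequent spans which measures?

measures 53–57

The antecedent is the phrase ending with the weaker cadence (half cadence, phrase 1) and the consequent the one ending more conclusively (perfect authentic cadence, phrase 2); the consequent is mm. 53–57.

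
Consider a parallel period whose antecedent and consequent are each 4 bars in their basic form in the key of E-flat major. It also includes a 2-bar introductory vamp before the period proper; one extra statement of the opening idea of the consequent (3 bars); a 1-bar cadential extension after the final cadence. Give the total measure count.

14 measures

Basic parallel period: 4 + 4 = 8 bars.
8 (basic form) + 2 (introduction) + 3 (extra statement) + 1 (cadential extension) = 14.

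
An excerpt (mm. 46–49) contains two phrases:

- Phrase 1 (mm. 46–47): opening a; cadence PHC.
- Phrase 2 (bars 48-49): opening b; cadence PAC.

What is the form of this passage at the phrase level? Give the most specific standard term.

Phrase 1 ends with a Phrygian half cadence (weaker) and phrase 2 with a perfect authentic cadence (stronger): antecedent + consequent = a period.
The two phrases open with different material (a / b), so the period is contrasting.

contrasting period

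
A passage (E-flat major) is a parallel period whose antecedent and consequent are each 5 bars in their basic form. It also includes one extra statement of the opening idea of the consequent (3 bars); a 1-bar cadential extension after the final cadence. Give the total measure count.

14 measures

Basic parallel period: 5 + 5 = 10 bars.
10 (basic form) + 3 (extra statement) + 1 (cadential extension) = 14.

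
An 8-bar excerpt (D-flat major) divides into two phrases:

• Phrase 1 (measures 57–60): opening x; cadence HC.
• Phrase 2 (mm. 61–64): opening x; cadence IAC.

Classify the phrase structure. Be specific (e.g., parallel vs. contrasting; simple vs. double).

parallel period

Phrase 1 ends with a half cadence (weaker) and phrase 2 with an imperfect authentic cadence (stronger): antecedent + consequent = a period.
The two phrases open with the same material (x / x), so the period is parallel.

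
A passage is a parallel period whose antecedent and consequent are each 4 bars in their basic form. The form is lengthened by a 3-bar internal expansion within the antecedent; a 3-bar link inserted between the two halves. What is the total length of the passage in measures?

14 measures

Basic parallel period: 4 + 4 = 8 bars.
8 (basic form) + 3 (internal expansion) + 3 (link) = 14.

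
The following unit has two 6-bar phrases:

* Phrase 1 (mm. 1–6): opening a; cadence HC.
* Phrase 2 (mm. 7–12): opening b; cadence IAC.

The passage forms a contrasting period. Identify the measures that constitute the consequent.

measures 7–12

The antecedent is the phrase ending with the weaker cadence (half cadence, phrase 1) and the consequent the one ending more conclusively (imperfect authentic cadence, phrase 2); the consequent is measures 7-12.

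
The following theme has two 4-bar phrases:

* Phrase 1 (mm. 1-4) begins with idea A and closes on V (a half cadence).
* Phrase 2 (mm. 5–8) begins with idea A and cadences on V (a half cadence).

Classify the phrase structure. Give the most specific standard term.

repeated phrase

Both phrases have the same opening (A) and the same cadence (half cadence): the second is a restatement, not a consequent, so this is a repeated phrase rather than a period.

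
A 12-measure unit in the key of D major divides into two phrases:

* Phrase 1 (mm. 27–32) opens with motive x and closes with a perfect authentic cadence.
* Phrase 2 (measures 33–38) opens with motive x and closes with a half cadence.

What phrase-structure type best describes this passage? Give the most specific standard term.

phrase group

The second phrase closes with a half cadence, which is not stronger than the first phrase's perfect authentic cadence; without a weak→strong cadential pair there is no antecedent–consequent relationship, so this is a phrase group rather than a period.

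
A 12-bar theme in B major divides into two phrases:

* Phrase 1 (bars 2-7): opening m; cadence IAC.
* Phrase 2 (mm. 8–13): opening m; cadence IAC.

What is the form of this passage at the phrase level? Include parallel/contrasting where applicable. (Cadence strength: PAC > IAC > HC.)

Both phrases have the same opening (m) and the same cadence (imperfect authentic cadence): the second is a restatement, not a consequent, so this is a repeated phrase rather than a period.

repeated phrase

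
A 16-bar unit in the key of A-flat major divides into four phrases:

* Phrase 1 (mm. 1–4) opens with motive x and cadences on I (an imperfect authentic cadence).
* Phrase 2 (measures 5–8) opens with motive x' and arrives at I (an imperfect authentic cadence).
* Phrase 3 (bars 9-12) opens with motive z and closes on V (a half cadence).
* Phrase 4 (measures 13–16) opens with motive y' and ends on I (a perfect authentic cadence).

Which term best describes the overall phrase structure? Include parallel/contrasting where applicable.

contrasting double period

Four phrases in two halves: the first half (bars 1–8) ends with an imperfect authentic cadence, the second (mm. 9–16) with a perfect authentic cadence — a large antecedent–consequent pair, i.e. a double period.
Phrase 3 begins with different material from phrase 1, making it contrasting.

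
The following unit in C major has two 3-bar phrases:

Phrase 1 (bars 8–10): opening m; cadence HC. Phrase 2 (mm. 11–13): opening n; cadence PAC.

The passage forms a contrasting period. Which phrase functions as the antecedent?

The phrase ending with the weaker cadence (half cadence) is the antecedent; the one ending more conclusively (perfect authentic cadence) is the consequent. The antecedent is phrase 1.

phrase 1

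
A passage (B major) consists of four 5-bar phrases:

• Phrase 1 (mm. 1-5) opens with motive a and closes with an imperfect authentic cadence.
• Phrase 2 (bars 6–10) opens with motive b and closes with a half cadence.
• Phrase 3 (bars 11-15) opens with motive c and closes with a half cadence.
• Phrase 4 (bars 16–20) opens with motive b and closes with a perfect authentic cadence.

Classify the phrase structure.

contrasting double period

Four phrases in two halves: the first half (mm. 1–10) ends with a half cadence, the second (mm. 11–20) with a perfect authentic cadence — a large antecedent–consequent pair, i.e. a double period.
Phrase 3 begins with different material from phrase 1, making it contrasting.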